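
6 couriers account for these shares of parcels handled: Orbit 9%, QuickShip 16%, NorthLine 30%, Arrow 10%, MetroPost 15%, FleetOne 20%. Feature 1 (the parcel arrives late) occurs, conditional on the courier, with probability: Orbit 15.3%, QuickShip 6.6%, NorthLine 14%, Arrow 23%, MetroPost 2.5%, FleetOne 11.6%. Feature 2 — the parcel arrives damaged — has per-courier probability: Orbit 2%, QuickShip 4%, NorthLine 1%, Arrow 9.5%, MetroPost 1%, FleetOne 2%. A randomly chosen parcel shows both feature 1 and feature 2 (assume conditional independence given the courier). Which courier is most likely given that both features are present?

Arrow

Compute prior × likelihood for every hypothesis:
  Orbit: 0.09 × 0.153 × 0.02 = 0.0002754
  QuickShip: 0.16 × 0.066 × 0.04 = 0.0004224
  NorthLine: 0.3 × 0.14 × 0.01 = 0.00042
  Arrow: 0.1 × 0.23 × 0.095 = 0.002185
  MetroPost: 0.15 × 0.025 × 0.01 = 0.0000375
  FleetOne: 0.2 × 0.116 × 0.02 = 0.000464
Total = 0.0038043.
Largest term belongs to Arrow, so Arrow is most probable.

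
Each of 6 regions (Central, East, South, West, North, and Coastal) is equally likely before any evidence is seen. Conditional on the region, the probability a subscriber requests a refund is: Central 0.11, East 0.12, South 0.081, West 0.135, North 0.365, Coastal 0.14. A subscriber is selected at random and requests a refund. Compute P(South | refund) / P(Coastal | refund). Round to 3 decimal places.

0.579

With a uniform prior (1/6 each), posterior ∝ likelihood:
  Central: 0.11
  East: 0.12
  South: 0.081
  West: 0.135
  North: 0.365
  Coastal: 0.14
Normalizing constant = 0.951.
The ratio is 0.081 / 0.14 (the normalizer cancels) = 0.579.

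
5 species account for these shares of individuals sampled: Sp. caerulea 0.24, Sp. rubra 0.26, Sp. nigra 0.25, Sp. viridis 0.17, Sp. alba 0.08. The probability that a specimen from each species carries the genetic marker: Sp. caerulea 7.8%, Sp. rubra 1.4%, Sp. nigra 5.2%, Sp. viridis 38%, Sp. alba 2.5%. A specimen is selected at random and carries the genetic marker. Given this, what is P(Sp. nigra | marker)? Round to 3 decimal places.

Compute prior × likelihood for every hypothesis:
  Sp. caerulea: 0.24 × 0.078 = 0.01872
  Sp. rubra: 0.26 × 0.014 = 0.00364
  Sp. nigra: 0.25 × 0.052 = 0.013
  Sp. viridis: 0.17 × 0.38 = 0.0646
  Sp. alba: 0.08 × 0.025 = 0.002
Normalizing constant = 0.10196.
P(Sp. nigra | evidence) = 0.013 / 0.10196 ≈ 0.128.

0.128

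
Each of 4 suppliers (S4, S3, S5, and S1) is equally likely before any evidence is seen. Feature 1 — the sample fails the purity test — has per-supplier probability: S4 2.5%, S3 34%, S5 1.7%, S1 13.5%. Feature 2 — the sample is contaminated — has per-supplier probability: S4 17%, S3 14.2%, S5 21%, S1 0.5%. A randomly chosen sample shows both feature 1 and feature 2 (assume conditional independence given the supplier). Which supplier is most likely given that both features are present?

S3

With a uniform prior (1/4 each), posterior ∝ likelihood:
  S4: 0.025 × 0.17 = 0.00425
  S3: 0.34 × 0.142 = 0.04828
  S5: 0.017 × 0.21 = 0.00357
  S1: 0.135 × 0.005 = 0.000675
Total = 0.056775.
Largest term belongs to S3, so S3 is most probable.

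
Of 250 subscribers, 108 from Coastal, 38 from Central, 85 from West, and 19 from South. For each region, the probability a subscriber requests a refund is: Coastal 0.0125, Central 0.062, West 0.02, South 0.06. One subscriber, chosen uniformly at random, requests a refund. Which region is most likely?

Compute prior × likelihood for every hypothesis:
  Coastal: 0.432 × 0.0125 = 0.0054
  Central: 0.152 × 0.062 = 0.009424
  West: 0.34 × 0.02 = 0.0068
  South: 0.076 × 0.06 = 0.00456
Total = 0.026184.
Largest term belongs to Central, so Central is most probable.

Central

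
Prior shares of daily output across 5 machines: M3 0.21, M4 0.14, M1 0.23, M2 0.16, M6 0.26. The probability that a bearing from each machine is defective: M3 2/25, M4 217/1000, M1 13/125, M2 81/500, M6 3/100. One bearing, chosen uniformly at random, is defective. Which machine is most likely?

M4

Unnormalized posteriors (prior × likelihood):
  M3: 0.21 × 0.08 = 0.0168
  M4: 0.14 × 0.217 = 0.03038
  M1: 0.23 × 0.104 = 0.02392
  M2: 0.16 × 0.162 = 0.02592
  M6: 0.26 × 0.03 = 0.0078
Normalizing constant = 0.10482.
Largest term belongs to M4, so M4 is most probable.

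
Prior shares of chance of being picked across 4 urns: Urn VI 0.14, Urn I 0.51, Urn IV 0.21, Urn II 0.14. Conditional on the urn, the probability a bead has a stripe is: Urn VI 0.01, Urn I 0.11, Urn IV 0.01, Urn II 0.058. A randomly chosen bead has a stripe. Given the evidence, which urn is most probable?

Prior × likelihood for each hypothesis:
  Urn VI: 0.14 × 0.01 = 0.0014
  Urn I: 0.51 × 0.11 = 0.0561
  Urn IV: 0.21 × 0.01 = 0.0021
  Urn II: 0.14 × 0.058 = 0.00812
Normalizing constant = 0.06772.
Largest term belongs to Urn I, so Urn I is most probable.

Urn I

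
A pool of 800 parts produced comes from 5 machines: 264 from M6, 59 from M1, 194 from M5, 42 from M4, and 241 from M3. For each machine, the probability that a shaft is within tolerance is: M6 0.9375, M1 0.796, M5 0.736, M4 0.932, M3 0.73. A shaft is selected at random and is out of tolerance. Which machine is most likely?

M3

Taking complements, P(oversize | each) = M6 0.0625, M1 0.204, M5 0.264, M4 0.068, M3 0.27.
By Bayes' rule, posterior ∝ prior × likelihood:
  M6: 0.33 × 0.0625 = 0.020625
  M1: 0.07375 × 0.204 = 0.015045
  M5: 0.2425 × 0.264 = 0.06402
  M4: 0.0525 × 0.068 = 0.00357
  M3: 0.30125 × 0.27 = 0.0813375
Sum = 0.1845975.
Largest term belongs to M3, so M3 is most probable.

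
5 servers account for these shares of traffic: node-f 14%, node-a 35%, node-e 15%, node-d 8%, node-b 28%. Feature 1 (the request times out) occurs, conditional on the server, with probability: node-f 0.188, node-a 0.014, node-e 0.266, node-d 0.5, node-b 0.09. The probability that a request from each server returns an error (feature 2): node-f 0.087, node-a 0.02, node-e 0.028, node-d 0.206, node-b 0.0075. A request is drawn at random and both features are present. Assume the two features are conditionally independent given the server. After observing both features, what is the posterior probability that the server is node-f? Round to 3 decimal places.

0.192

Prior × likelihood for each hypothesis:
  node-f: 0.14 × 0.188 × 0.087 = 0.00228984
  node-a: 0.35 × 0.014 × 0.02 = 0.000098
  node-e: 0.15 × 0.266 × 0.028 = 0.0011172
  node-d: 0.08 × 0.5 × 0.206 = 0.00824
  node-b: 0.28 × 0.09 × 0.0075 = 0.000189
Sum = 0.01193404.
P(node-f | evidence) = 0.00228984 / 0.01193404 ≈ 0.192.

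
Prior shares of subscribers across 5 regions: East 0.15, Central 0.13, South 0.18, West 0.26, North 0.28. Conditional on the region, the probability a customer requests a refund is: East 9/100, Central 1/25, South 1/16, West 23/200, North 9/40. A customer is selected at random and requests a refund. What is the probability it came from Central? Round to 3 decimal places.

Compute prior × likelihood for every hypothesis:
  East: 0.15 × 0.09 = 0.0135
  Central: 0.13 × 0.04 = 0.0052
  South: 0.18 × 0.0625 = 0.01125
  West: 0.26 × 0.115 = 0.0299
  North: 0.28 × 0.225 = 0.063
Normalizing constant = 0.12285.
P(Central | evidence) = 0.0052 / 0.12285 ≈ 0.042.

0.042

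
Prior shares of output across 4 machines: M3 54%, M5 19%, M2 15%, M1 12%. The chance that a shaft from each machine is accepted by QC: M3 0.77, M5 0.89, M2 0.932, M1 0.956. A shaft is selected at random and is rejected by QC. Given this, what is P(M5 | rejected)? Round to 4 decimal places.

Taking complements, P(rejected | each) = M3 0.23, M5 0.11, M2 0.068, M1 0.044.
Prior × likelihood for each hypothesis:
  M3: 0.54 × 0.23 = 0.1242
  M5: 0.19 × 0.11 = 0.0209
  M2: 0.15 × 0.068 = 0.0102
  M1: 0.12 × 0.044 = 0.00528
Total = 0.16058.
P(M5 | evidence) = 0.0209 / 0.16058 ≈ 0.1302.

0.1302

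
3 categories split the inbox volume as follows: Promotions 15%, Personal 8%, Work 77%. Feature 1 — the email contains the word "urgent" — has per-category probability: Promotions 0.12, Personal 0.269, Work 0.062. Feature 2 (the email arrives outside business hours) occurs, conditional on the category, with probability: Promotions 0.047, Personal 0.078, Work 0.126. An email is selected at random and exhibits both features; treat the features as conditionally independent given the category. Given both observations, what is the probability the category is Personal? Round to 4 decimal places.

0.1966

Compute prior × likelihood for every hypothesis:
  Promotions: 0.15 × 0.12 × 0.047 = 0.000846
  Personal: 0.08 × 0.269 × 0.078 = 0.00167856
  Work: 0.77 × 0.062 × 0.126 = 0.00601524
Normalizing constant = 0.0085398.
P(Personal | evidence) = 0.00167856 / 0.0085398 ≈ 0.1966.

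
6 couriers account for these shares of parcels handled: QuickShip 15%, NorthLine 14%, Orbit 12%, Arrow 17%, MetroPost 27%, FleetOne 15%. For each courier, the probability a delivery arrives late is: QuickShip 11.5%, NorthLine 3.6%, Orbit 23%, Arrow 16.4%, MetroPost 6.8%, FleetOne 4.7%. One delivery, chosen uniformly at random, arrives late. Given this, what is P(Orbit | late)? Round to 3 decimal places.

Prior × likelihood for each hypothesis:
  QuickShip: 0.15 × 0.115 = 0.01725
  NorthLine: 0.14 × 0.036 = 0.00504
  Orbit: 0.12 × 0.23 = 0.0276
  Arrow: 0.17 × 0.164 = 0.02788
  MetroPost: 0.27 × 0.068 = 0.01836
  FleetOne: 0.15 × 0.047 = 0.00705
Normalizing constant = 0.10318.
P(Orbit | evidence) = 0.0276 / 0.10318 ≈ 0.267.

0.267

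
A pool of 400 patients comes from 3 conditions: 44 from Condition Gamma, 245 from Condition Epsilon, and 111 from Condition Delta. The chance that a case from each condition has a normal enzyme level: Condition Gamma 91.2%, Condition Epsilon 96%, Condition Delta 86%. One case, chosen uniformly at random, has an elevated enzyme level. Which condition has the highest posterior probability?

Taking complements, P(elevated | each) = Condition Gamma 0.088, Condition Epsilon 0.04, Condition Delta 0.14.
By Bayes' rule, posterior ∝ prior × likelihood:
  Condition Gamma: 0.11 × 0.088 = 0.00968
  Condition Epsilon: 0.6125 × 0.04 = 0.0245
  Condition Delta: 0.2775 × 0.14 = 0.03885
Sum = 0.07303.
Largest term belongs to Condition Delta, so Condition Delta is most probable.

Condition Delta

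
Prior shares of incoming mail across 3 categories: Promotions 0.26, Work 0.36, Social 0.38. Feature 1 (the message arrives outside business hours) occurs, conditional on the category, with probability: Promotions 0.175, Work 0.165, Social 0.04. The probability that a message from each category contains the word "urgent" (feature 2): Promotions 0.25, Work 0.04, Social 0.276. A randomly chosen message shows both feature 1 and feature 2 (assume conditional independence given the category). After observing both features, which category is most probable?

Promotions

Prior × likelihood for each hypothesis:
  Promotions: 0.26 × 0.175 × 0.25 = 0.011375
  Work: 0.36 × 0.165 × 0.04 = 0.002376
  Social: 0.38 × 0.04 × 0.276 = 0.0041952
Sum = 0.0179462.
Largest term belongs to Promotions, so Promotions is most probable.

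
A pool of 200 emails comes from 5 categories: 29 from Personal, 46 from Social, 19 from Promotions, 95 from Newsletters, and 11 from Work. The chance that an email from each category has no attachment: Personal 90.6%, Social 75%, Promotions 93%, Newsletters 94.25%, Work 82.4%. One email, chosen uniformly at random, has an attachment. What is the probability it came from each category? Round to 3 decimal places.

Personal 0.119, Social 0.501, Promotions 0.058, Newsletters 0.238, Work 0.084

Taking complements, P(attachment | each) = Personal 0.094, Social 0.25, Promotions 0.07, Newsletters 0.0575, Work 0.176.
Compute prior × likelihood for every hypothesis:
  Personal: 0.145 × 0.094 = 0.01363
  Social: 0.23 × 0.25 = 0.0575
  Promotions: 0.095 × 0.07 = 0.00665
  Newsletters: 0.475 × 0.0575 = 0.0273125
  Work: 0.055 × 0.176 = 0.00968
Sum = 0.1147725.
P(Personal | attachment) = 0.01363/0.1147725 ≈ 0.119
P(Social | attachment) = 0.0575/0.1147725 ≈ 0.501
P(Promotions | attachment) = 0.00665/0.1147725 ≈ 0.058
P(Newsletters | attachment) = 0.0273125/0.1147725 ≈ 0.238
P(Work | attachment) = 0.00968/0.1147725 ≈ 0.084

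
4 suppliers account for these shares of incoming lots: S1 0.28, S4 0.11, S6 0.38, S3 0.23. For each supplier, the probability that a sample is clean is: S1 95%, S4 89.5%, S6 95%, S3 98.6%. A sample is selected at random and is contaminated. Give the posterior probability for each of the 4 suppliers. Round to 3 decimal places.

S1 0.293, S4 0.242, S6 0.398, S3 0.067

Taking complements, P(contaminated | each) = S1 0.05, S4 0.105, S6 0.05, S3 0.014.
By Bayes' rule, posterior ∝ prior × likelihood:
  S1: 0.28 × 0.05 = 0.014
  S4: 0.11 × 0.105 = 0.01155
  S6: 0.38 × 0.05 = 0.019
  S3: 0.23 × 0.014 = 0.00322
Total = 0.04777.
P(S1 | contaminated) = 0.014/0.04777 ≈ 0.293
P(S4 | contaminated) = 0.01155/0.04777 ≈ 0.242
P(S6 | contaminated) = 0.019/0.04777 ≈ 0.398
P(S3 | contaminated) = 0.00322/0.04777 ≈ 0.067
(Check: 0.293+0.242+0.398+0.067 = 1.000.)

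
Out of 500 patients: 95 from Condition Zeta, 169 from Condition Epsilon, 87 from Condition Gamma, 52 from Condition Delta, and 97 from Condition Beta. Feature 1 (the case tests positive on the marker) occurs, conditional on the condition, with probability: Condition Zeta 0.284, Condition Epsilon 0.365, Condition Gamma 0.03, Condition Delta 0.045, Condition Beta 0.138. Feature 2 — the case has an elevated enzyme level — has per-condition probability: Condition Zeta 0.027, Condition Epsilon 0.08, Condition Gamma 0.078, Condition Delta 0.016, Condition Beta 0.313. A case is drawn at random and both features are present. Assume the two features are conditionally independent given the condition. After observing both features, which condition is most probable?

Compute prior × likelihood for every hypothesis:
  Condition Zeta: 0.19 × 0.284 × 0.027 = 0.00145692
  Condition Epsilon: 0.338 × 0.365 × 0.08 = 0.0098696
  Condition Gamma: 0.174 × 0.03 × 0.078 = 0.00040716
  Condition Delta: 0.104 × 0.045 × 0.016 = 0.00007488
  Condition Beta: 0.194 × 0.138 × 0.313 = 0.008379636
Normalizing constant = 0.020188196.
Largest term belongs to Condition Epsilon, so Condition Epsilon is most probable.

Condition Epsilon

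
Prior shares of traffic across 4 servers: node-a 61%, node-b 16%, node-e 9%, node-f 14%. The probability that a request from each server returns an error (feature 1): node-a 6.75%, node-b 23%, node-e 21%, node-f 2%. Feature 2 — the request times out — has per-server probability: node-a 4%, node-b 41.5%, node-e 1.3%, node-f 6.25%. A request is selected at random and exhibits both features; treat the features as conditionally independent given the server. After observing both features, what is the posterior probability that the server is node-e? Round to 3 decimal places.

Unnormalized posteriors (prior × likelihood):
  node-a: 0.61 × 0.0675 × 0.04 = 0.001647
  node-b: 0.16 × 0.23 × 0.415 = 0.015272
  node-e: 0.09 × 0.21 × 0.013 = 0.0002457
  node-f: 0.14 × 0.02 × 0.0625 = 0.000175
Sum = 0.0173397.
P(node-e | evidence) = 0.0002457 / 0.0173397 ≈ 0.014.

0.014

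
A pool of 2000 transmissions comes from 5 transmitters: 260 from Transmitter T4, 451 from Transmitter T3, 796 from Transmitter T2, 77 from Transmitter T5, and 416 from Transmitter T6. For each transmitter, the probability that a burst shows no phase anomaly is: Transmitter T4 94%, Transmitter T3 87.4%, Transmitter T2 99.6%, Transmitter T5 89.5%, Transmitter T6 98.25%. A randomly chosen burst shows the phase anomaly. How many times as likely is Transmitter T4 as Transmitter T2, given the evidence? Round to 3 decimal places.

Taking complements, P(anomaly | each) = Transmitter T4 0.06, Transmitter T3 0.126, Transmitter T2 0.004, Transmitter T5 0.105, Transmitter T6 0.0175.
Prior × likelihood for each hypothesis:
  Transmitter T4: 0.13 × 0.06 = 0.0078
  Transmitter T3: 0.2255 × 0.126 = 0.028413
  Transmitter T2: 0.398 × 0.004 = 0.001592
  Transmitter T5: 0.0385 × 0.105 = 0.0040425
  Transmitter T6: 0.208 × 0.0175 = 0.00364
Normalizing constant = 0.0454875.
The ratio is 0.0078 / 0.001592 (the normalizer cancels) = 4.899.

4.899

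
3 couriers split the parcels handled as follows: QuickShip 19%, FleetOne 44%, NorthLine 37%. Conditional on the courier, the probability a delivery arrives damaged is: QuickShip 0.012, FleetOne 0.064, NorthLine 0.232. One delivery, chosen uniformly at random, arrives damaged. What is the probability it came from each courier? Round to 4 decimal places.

Unnormalized posteriors (prior × likelihood):
  QuickShip: 0.19 × 0.012 = 0.00228
  FleetOne: 0.44 × 0.064 = 0.02816
  NorthLine: 0.37 × 0.232 = 0.08584
Sum = 0.11628.
P(QuickShip | damaged) = 0.00228/0.11628 ≈ 0.0196
P(FleetOne | damaged) = 0.02816/0.11628 ≈ 0.2422
P(NorthLine | damaged) = 0.08584/0.11628 ≈ 0.7382
(Check: 0.0196+0.2422+0.7382 = 1.0000.)

QuickShip 0.0196, FleetOne 0.2422, NorthLine 0.7382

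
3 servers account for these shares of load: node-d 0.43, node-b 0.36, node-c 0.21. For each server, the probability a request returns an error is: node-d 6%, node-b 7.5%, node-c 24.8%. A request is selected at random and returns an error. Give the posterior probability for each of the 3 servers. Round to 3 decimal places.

node-d 0.246, node-b 0.257, node-c 0.497

Unnormalized posteriors (prior × likelihood):
  node-d: 0.43 × 0.06 = 0.0258
  node-b: 0.36 × 0.075 = 0.027
  node-c: 0.21 × 0.248 = 0.05208
Sum = 0.10488.
P(node-d | error) = 0.0258/0.10488 ≈ 0.246
P(node-b | error) = 0.027/0.10488 ≈ 0.257
P(node-c | error) = 0.05208/0.10488 ≈ 0.497
(Check: 0.246+0.257+0.497 = 1.000.)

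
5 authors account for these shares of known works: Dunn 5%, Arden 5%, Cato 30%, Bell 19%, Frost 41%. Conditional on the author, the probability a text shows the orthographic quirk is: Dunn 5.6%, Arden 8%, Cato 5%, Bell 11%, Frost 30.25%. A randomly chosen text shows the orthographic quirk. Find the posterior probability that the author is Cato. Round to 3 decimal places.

By Bayes' rule, posterior ∝ prior × likelihood:
  Dunn: 0.05 × 0.056 = 0.0028
  Arden: 0.05 × 0.08 = 0.004
  Cato: 0.3 × 0.05 = 0.015
  Bell: 0.19 × 0.11 = 0.0209
  Frost: 0.41 × 0.3025 = 0.124025
Sum = 0.166725.
P(Cato | evidence) = 0.015 / 0.166725 ≈ 0.090.

0.090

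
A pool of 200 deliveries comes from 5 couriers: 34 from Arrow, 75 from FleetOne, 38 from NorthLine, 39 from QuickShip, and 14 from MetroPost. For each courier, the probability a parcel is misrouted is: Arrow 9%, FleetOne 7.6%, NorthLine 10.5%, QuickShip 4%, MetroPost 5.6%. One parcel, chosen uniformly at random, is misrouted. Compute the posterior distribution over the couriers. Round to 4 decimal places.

Arrow 0.2027, FleetOne 0.3776, NorthLine 0.2643, QuickShip 0.1034, MetroPost 0.0519

Compute prior × likelihood for every hypothesis:
  Arrow: 0.17 × 0.09 = 0.0153
  FleetOne: 0.375 × 0.076 = 0.0285
  NorthLine: 0.19 × 0.105 = 0.01995
  QuickShip: 0.195 × 0.04 = 0.0078
  MetroPost: 0.07 × 0.056 = 0.00392
Total = 0.07547.
P(Arrow | misrouted) = 0.0153/0.07547 ≈ 0.2027
P(FleetOne | misrouted) = 0.0285/0.07547 ≈ 0.3776
P(NorthLine | misrouted) = 0.01995/0.07547 ≈ 0.2643
P(QuickShip | misrouted) = 0.0078/0.07547 ≈ 0.1034
P(MetroPost | misrouted) = 0.00392/0.07547 ≈ 0.0519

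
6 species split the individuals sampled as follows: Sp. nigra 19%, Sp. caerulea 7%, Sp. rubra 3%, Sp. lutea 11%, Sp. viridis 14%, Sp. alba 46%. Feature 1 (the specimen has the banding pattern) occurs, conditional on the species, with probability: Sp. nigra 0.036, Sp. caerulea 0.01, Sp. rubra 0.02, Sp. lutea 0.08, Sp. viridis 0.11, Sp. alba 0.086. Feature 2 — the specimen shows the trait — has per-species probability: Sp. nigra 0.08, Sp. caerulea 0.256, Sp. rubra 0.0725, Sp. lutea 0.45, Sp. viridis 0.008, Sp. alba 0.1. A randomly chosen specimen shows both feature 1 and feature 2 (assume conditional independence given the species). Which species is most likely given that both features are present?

Sp. lutea

By Bayes' rule, posterior ∝ prior × likelihood:
  Sp. nigra: 0.19 × 0.036 × 0.08 = 0.0005472
  Sp. caerulea: 0.07 × 0.01 × 0.256 = 0.0001792
  Sp. rubra: 0.03 × 0.02 × 0.0725 = 0.0000435
  Sp. lutea: 0.11 × 0.08 × 0.45 = 0.00396
  Sp. viridis: 0.14 × 0.11 × 0.008 = 0.0001232
  Sp. alba: 0.46 × 0.086 × 0.1 = 0.003956
Total = 0.0088091.
Largest term belongs to Sp. lutea, so Sp. lutea is most probable.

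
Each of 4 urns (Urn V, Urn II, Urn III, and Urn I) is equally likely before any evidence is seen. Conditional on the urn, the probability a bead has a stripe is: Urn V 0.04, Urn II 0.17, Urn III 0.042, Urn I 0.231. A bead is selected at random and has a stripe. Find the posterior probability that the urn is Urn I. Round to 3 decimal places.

Since the prior is uniform, the posterior is proportional to the likelihood:
  Urn V: 0.04
  Urn II: 0.17
  Urn III: 0.042
  Urn I: 0.231
Sum = 0.483.
P(Urn I | evidence) = 0.231 / 0.483 ≈ 0.478.

0.478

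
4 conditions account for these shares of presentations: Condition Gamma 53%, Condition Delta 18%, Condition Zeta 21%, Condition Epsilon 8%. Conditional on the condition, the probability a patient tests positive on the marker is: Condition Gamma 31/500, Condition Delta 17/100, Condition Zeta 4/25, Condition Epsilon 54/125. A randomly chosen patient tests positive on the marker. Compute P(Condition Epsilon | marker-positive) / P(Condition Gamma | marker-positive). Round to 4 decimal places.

1.0517

Compute prior × likelihood for every hypothesis:
  Condition Gamma: 0.53 × 0.062 = 0.03286
  Condition Delta: 0.18 × 0.17 = 0.0306
  Condition Zeta: 0.21 × 0.16 = 0.0336
  Condition Epsilon: 0.08 × 0.432 = 0.03456
Sum = 0.13162.
The ratio is 0.03456 / 0.03286 (the normalizer cancels) = 1.0517.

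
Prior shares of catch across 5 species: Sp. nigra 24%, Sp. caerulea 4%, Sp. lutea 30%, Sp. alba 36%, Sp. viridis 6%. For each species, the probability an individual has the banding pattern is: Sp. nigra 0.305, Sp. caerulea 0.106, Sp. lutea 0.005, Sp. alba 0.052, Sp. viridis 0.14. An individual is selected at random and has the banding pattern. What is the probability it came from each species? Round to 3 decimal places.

Sp. nigra 0.690, Sp. caerulea 0.040, Sp. lutea 0.014, Sp. alba 0.177, Sp. viridis 0.079

By Bayes' rule, posterior ∝ prior × likelihood:
  Sp. nigra: 0.24 × 0.305 = 0.0732
  Sp. caerulea: 0.04 × 0.106 = 0.00424
  Sp. lutea: 0.3 × 0.005 = 0.0015
  Sp. alba: 0.36 × 0.052 = 0.01872
  Sp. viridis: 0.06 × 0.14 = 0.0084
Total = 0.10606.
P(Sp. nigra | banded) = 0.0732/0.10606 ≈ 0.690
P(Sp. caerulea | banded) = 0.00424/0.10606 ≈ 0.040
P(Sp. lutea | banded) = 0.0015/0.10606 ≈ 0.014
P(Sp. alba | banded) = 0.01872/0.10606 ≈ 0.177
P(Sp. viridis | banded) = 0.0084/0.10606 ≈ 0.079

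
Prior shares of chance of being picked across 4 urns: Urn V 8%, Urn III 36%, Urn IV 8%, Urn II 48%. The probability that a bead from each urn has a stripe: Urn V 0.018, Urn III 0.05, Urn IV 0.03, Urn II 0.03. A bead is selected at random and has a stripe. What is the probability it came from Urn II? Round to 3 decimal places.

Unnormalized posteriors (prior × likelihood):
  Urn V: 0.08 × 0.018 = 0.00144
  Urn III: 0.36 × 0.05 = 0.018
  Urn IV: 0.08 × 0.03 = 0.0024
  Urn II: 0.48 × 0.03 = 0.0144
Sum = 0.03624.
P(Urn II | evidence) = 0.0144 / 0.03624 ≈ 0.397.

0.397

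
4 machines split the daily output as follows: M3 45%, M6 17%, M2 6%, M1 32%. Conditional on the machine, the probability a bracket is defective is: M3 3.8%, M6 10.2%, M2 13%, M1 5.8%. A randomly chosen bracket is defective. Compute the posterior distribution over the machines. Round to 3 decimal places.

M3 0.281, M6 0.285, M2 0.128, M1 0.305

By Bayes' rule, posterior ∝ prior × likelihood:
  M3: 0.45 × 0.038 = 0.0171
  M6: 0.17 × 0.102 = 0.01734
  M2: 0.06 × 0.13 = 0.0078
  M1: 0.32 × 0.058 = 0.01856
Total = 0.0608.
P(M3 | defective) = 0.0171/0.0608 ≈ 0.281
P(M6 | defective) = 0.01734/0.0608 ≈ 0.285
P(M2 | defective) = 0.0078/0.0608 ≈ 0.128
P(M1 | defective) = 0.01856/0.0608 ≈ 0.305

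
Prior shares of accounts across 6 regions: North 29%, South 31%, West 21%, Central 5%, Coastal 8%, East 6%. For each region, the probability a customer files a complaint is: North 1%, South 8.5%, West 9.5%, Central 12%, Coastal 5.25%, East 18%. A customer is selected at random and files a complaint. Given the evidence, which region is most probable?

Prior × likelihood for each hypothesis:
  North: 0.29 × 0.01 = 0.0029
  South: 0.31 × 0.085 = 0.02635
  West: 0.21 × 0.095 = 0.01995
  Central: 0.05 × 0.12 = 0.006
  Coastal: 0.08 × 0.0525 = 0.0042
  East: 0.06 × 0.18 = 0.0108
Normalizing constant = 0.0702.
Largest term belongs to South, so South is most probable.

South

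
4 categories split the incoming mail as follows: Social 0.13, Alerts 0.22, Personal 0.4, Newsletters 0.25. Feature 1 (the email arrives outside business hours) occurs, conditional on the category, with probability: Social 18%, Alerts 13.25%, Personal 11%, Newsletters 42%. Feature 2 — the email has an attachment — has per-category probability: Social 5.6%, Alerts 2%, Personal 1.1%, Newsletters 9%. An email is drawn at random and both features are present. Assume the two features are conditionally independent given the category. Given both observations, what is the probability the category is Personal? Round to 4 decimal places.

Compute prior × likelihood for every hypothesis:
  Social: 0.13 × 0.18 × 0.056 = 0.0013104
  Alerts: 0.22 × 0.1325 × 0.02 = 0.000583
  Personal: 0.4 × 0.11 × 0.011 = 0.000484
  Newsletters: 0.25 × 0.42 × 0.09 = 0.00945
Total = 0.0118274.
P(Personal | evidence) = 0.000484 / 0.0118274 ≈ 0.0409.

0.0409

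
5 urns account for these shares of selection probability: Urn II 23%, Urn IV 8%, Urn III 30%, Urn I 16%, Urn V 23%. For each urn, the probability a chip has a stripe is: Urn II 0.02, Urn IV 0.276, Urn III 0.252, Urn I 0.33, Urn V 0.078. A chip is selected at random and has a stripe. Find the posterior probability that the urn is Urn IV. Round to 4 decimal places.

Unnormalized posteriors (prior × likelihood):
  Urn II: 0.23 × 0.02 = 0.0046
  Urn IV: 0.08 × 0.276 = 0.02208
  Urn III: 0.3 × 0.252 = 0.0756
  Urn I: 0.16 × 0.33 = 0.0528
  Urn V: 0.23 × 0.078 = 0.01794
Normalizing constant = 0.17302.
P(Urn IV | evidence) = 0.02208 / 0.17302 ≈ 0.1276.

0.1276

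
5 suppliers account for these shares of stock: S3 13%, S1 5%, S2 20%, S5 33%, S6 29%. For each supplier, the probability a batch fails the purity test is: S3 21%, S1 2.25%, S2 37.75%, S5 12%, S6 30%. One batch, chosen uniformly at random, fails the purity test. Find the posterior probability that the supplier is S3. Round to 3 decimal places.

0.118

Compute prior × likelihood for every hypothesis:
  S3: 0.13 × 0.21 = 0.0273
  S1: 0.05 × 0.0225 = 0.001125
  S2: 0.2 × 0.3775 = 0.0755
  S5: 0.33 × 0.12 = 0.0396
  S6: 0.29 × 0.3 = 0.087
Sum = 0.230525.
P(S3 | evidence) = 0.0273 / 0.230525 ≈ 0.118.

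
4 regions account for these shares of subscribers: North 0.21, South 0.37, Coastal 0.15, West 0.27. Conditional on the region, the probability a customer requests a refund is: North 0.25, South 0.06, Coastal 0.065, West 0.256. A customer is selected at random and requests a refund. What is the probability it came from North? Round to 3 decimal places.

0.342

Prior × likelihood for each hypothesis:
  North: 0.21 × 0.25 = 0.0525
  South: 0.37 × 0.06 = 0.0222
  Coastal: 0.15 × 0.065 = 0.00975
  West: 0.27 × 0.256 = 0.06912
Total = 0.15357.
P(North | evidence) = 0.0525 / 0.15357 ≈ 0.342.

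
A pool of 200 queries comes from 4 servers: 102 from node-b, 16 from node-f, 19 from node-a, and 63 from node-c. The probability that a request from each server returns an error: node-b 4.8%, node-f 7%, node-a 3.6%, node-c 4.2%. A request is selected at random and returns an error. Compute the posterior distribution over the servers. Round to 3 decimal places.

node-b 0.524, node-f 0.120, node-a 0.073, node-c 0.283

Unnormalized posteriors (prior × likelihood):
  node-b: 0.51 × 0.048 = 0.02448
  node-f: 0.08 × 0.07 = 0.0056
  node-a: 0.095 × 0.036 = 0.00342
  node-c: 0.315 × 0.042 = 0.01323
Sum = 0.04673.
P(node-b | error) = 0.02448/0.04673 ≈ 0.524
P(node-f | error) = 0.0056/0.04673 ≈ 0.120
P(node-a | error) = 0.00342/0.04673 ≈ 0.073
P(node-c | error) = 0.01323/0.04673 ≈ 0.283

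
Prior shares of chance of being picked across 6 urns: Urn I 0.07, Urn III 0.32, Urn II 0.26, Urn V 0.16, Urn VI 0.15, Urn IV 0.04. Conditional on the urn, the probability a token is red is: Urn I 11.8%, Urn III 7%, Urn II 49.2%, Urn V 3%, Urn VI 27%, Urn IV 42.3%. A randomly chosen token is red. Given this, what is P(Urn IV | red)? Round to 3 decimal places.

0.077

Prior × likelihood for each hypothesis:
  Urn I: 0.07 × 0.118 = 0.00826
  Urn III: 0.32 × 0.07 = 0.0224
  Urn II: 0.26 × 0.492 = 0.12792
  Urn V: 0.16 × 0.03 = 0.0048
  Urn VI: 0.15 × 0.27 = 0.0405
  Urn IV: 0.04 × 0.423 = 0.01692
Sum = 0.2208.
P(Urn IV | evidence) = 0.01692 / 0.2208 ≈ 0.077.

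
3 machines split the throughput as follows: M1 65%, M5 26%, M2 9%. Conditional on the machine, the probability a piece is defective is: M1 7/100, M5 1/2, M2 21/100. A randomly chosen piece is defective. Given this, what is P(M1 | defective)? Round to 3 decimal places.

0.234

Prior × likelihood for each hypothesis:
  M1: 0.65 × 0.07 = 0.0455
  M5: 0.26 × 0.5 = 0.13
  M2: 0.09 × 0.21 = 0.0189
Total = 0.1944.
P(M1 | evidence) = 0.0455 / 0.1944 ≈ 0.234.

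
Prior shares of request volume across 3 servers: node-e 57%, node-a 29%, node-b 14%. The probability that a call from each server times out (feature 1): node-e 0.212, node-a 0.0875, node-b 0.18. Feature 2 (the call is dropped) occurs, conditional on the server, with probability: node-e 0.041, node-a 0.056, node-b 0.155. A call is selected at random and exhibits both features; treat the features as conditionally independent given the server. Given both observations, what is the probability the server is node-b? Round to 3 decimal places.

0.380

Prior × likelihood for each hypothesis:
  node-e: 0.57 × 0.212 × 0.041 = 0.00495444
  node-a: 0.29 × 0.0875 × 0.056 = 0.001421
  node-b: 0.14 × 0.18 × 0.155 = 0.003906
Sum = 0.01028144.
P(node-b | evidence) = 0.003906 / 0.01028144 ≈ 0.380.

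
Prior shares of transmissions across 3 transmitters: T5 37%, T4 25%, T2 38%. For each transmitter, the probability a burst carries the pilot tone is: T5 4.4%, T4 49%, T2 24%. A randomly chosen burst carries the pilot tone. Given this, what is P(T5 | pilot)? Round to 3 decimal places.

Compute prior × likelihood for every hypothesis:
  T5: 0.37 × 0.044 = 0.01628
  T4: 0.25 × 0.49 = 0.1225
  T2: 0.38 × 0.24 = 0.0912
Normalizing constant = 0.22998.
P(T5 | evidence) = 0.01628 / 0.22998 ≈ 0.071.

0.071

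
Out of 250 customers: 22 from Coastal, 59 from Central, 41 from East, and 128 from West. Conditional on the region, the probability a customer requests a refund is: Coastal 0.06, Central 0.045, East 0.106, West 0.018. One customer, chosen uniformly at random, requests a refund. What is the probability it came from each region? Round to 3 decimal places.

Coastal 0.124, Central 0.250, East 0.409, West 0.217

Unnormalized posteriors (prior × likelihood):
  Coastal: 0.088 × 0.06 = 0.00528
  Central: 0.236 × 0.045 = 0.01062
  East: 0.164 × 0.106 = 0.017384
  West: 0.512 × 0.018 = 0.009216
Sum = 0.0425.
P(Coastal | refund) = 0.00528/0.0425 ≈ 0.124
P(Central | refund) = 0.01062/0.0425 ≈ 0.250
P(East | refund) = 0.017384/0.0425 ≈ 0.409
P(West | refund) = 0.009216/0.0425 ≈ 0.217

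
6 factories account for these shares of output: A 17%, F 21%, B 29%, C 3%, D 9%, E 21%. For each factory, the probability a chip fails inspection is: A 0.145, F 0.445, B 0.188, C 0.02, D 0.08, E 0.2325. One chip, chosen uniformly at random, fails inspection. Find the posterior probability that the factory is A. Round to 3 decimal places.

Unnormalized posteriors (prior × likelihood):
  A: 0.17 × 0.145 = 0.02465
  F: 0.21 × 0.445 = 0.09345
  B: 0.29 × 0.188 = 0.05452
  C: 0.03 × 0.02 = 0.0006
  D: 0.09 × 0.08 = 0.0072
  E: 0.21 × 0.2325 = 0.048825
Sum = 0.229245.
P(A | evidence) = 0.02465 / 0.229245 ≈ 0.108.

0.108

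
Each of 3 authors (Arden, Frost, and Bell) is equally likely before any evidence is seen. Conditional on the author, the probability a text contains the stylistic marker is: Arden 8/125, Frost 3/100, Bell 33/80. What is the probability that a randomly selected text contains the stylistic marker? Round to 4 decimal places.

0.1688

With a uniform prior (1/3 each), posterior ∝ likelihood:
  Arden: 0.064
  Frost: 0.03
  Bell: 0.4125
P(marker) = (1/3) × (0.064 + 0.03 + 0.4125) = 0.5065/3 ≈ 0.1688.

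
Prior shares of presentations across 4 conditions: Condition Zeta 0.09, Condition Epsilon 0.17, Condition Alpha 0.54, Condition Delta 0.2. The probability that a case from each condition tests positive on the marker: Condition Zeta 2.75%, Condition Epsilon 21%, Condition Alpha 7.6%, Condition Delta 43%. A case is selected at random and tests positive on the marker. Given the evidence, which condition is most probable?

Prior × likelihood for each hypothesis:
  Condition Zeta: 0.09 × 0.0275 = 0.002475
  Condition Epsilon: 0.17 × 0.21 = 0.0357
  Condition Alpha: 0.54 × 0.076 = 0.04104
  Condition Delta: 0.2 × 0.43 = 0.086
Normalizing constant = 0.165215.
Largest term belongs to Condition Delta, so Condition Delta is most probable.

Condition Delta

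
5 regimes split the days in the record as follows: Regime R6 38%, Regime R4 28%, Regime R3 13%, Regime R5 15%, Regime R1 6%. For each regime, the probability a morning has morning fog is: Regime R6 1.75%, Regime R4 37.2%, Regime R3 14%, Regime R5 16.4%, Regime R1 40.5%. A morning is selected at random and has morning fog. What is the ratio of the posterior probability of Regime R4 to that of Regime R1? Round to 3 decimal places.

By Bayes' rule, posterior ∝ prior × likelihood:
  Regime R6: 0.38 × 0.0175 = 0.00665
  Regime R4: 0.28 × 0.372 = 0.10416
  Regime R3: 0.13 × 0.14 = 0.0182
  Regime R5: 0.15 × 0.164 = 0.0246
  Regime R1: 0.06 × 0.405 = 0.0243
Total = 0.17791.
The ratio is 0.10416 / 0.0243 (the normalizer cancels) = 4.286.

4.286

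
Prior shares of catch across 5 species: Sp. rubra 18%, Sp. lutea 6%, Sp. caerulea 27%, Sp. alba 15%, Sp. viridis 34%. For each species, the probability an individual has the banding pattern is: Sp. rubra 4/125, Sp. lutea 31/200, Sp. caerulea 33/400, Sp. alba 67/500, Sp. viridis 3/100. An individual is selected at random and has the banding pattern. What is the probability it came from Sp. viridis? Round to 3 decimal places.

0.151

By Bayes' rule, posterior ∝ prior × likelihood:
  Sp. rubra: 0.18 × 0.032 = 0.00576
  Sp. lutea: 0.06 × 0.155 = 0.0093
  Sp. caerulea: 0.27 × 0.0825 = 0.022275
  Sp. alba: 0.15 × 0.134 = 0.0201
  Sp. viridis: 0.34 × 0.03 = 0.0102
Normalizing constant = 0.067635.
P(Sp. viridis | evidence) = 0.0102 / 0.067635 ≈ 0.151.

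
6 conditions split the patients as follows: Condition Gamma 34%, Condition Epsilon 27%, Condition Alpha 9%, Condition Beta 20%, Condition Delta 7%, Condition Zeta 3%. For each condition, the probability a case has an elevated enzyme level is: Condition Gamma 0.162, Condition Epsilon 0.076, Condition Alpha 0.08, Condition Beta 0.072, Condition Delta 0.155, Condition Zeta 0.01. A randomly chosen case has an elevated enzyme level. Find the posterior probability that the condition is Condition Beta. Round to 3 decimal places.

Compute prior × likelihood for every hypothesis:
  Condition Gamma: 0.34 × 0.162 = 0.05508
  Condition Epsilon: 0.27 × 0.076 = 0.02052
  Condition Alpha: 0.09 × 0.08 = 0.0072
  Condition Beta: 0.2 × 0.072 = 0.0144
  Condition Delta: 0.07 × 0.155 = 0.01085
  Condition Zeta: 0.03 × 0.01 = 0.0003
Sum = 0.10835.
P(Condition Beta | evidence) = 0.0144 / 0.10835 ≈ 0.133.

0.133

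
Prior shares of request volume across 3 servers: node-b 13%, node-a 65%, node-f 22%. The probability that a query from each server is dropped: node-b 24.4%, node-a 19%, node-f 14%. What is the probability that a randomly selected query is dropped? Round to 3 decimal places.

0.186

By Bayes' rule, posterior ∝ prior × likelihood:
  node-b: 0.13 × 0.244 = 0.03172
  node-a: 0.65 × 0.19 = 0.1235
  node-f: 0.22 × 0.14 = 0.0308
P(dropped) = 0.03172 + 0.1235 + 0.0308 = 0.18602 → 0.186.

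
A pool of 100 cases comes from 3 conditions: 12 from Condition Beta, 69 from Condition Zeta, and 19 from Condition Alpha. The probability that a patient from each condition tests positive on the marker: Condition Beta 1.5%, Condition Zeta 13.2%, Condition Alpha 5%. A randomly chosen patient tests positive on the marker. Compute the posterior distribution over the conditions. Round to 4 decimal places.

By Bayes' rule, posterior ∝ prior × likelihood:
  Condition Beta: 0.12 × 0.015 = 0.0018
  Condition Zeta: 0.69 × 0.132 = 0.09108
  Condition Alpha: 0.19 × 0.05 = 0.0095
Normalizing constant = 0.10238.
P(Condition Beta | marker-positive) = 0.0018/0.10238 ≈ 0.0176
P(Condition Zeta | marker-positive) = 0.09108/0.10238 ≈ 0.8896
P(Condition Alpha | marker-positive) = 0.0095/0.10238 ≈ 0.0928

Condition Beta 0.0176, Condition Zeta 0.8896, Condition Alpha 0.0928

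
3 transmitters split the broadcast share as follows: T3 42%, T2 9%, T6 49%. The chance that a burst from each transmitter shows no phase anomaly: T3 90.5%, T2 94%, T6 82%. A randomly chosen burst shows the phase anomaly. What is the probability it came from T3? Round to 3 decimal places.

0.299

Taking complements, P(anomaly | each) = T3 0.095, T2 0.06, T6 0.18.
Compute prior × likelihood for every hypothesis:
  T3: 0.42 × 0.095 = 0.0399
  T2: 0.09 × 0.06 = 0.0054
  T6: 0.49 × 0.18 = 0.0882
Sum = 0.1335.
P(T3 | evidence) = 0.0399 / 0.1335 ≈ 0.299.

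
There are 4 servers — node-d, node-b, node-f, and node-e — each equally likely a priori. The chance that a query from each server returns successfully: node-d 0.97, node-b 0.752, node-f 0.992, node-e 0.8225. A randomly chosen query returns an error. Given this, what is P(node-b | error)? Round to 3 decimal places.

0.535

Taking complements, P(error | each) = node-d 0.03, node-b 0.248, node-f 0.008, node-e 0.1775.
With a uniform prior (1/4 each), posterior ∝ likelihood:
  node-d: 0.03
  node-b: 0.248
  node-f: 0.008
  node-e: 0.1775
Total = 0.4635.
P(node-b | evidence) = 0.248 / 0.4635 ≈ 0.535.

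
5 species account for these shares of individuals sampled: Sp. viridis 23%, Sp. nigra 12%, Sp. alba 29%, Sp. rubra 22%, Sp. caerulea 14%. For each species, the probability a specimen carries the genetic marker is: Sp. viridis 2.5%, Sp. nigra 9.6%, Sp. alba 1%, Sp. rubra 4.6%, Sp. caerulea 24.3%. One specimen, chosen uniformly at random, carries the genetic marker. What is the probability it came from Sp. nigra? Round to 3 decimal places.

0.179

Compute prior × likelihood for every hypothesis:
  Sp. viridis: 0.23 × 0.025 = 0.00575
  Sp. nigra: 0.12 × 0.096 = 0.01152
  Sp. alba: 0.29 × 0.01 = 0.0029
  Sp. rubra: 0.22 × 0.046 = 0.01012
  Sp. caerulea: 0.14 × 0.243 = 0.03402
Sum = 0.06431.
P(Sp. nigra | evidence) = 0.01152 / 0.06431 ≈ 0.179.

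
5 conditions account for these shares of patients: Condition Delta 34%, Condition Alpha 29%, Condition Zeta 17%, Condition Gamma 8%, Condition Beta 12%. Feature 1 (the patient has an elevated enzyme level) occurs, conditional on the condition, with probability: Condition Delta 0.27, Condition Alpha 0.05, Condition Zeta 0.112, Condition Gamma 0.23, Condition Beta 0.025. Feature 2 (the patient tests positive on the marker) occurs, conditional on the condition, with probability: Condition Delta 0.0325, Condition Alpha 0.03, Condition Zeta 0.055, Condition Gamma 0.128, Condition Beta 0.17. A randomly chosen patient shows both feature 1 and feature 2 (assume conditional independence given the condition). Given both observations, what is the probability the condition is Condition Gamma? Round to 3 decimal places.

By Bayes' rule, posterior ∝ prior × likelihood:
  Condition Delta: 0.34 × 0.27 × 0.0325 = 0.0029835
  Condition Alpha: 0.29 × 0.05 × 0.03 = 0.000435
  Condition Zeta: 0.17 × 0.112 × 0.055 = 0.0010472
  Condition Gamma: 0.08 × 0.23 × 0.128 = 0.0023552
  Condition Beta: 0.12 × 0.025 × 0.17 = 0.00051
Total = 0.0073309.
P(Condition Gamma | evidence) = 0.0023552 / 0.0073309 ≈ 0.321.

0.321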